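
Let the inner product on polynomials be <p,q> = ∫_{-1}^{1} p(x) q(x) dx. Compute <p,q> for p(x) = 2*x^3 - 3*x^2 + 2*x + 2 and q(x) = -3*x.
<p,q> = -32/5

Expand the product: p(x)·q(x) = -6*x^4 + 9*x^3 - 6*x^2 - 6*x.
∫_{-1}^{1} of each monomial x^k gives [2/(k+1) if k even, 0 if k odd]. Integrating term-by-term (or equivalently evaluating the antiderivative F(x) = -6*x^5/5 + 9*x^4/4 - 2*x^3 - 3*x^2 at the endpoints):
  F(1) − F(−1) = -79/20 − (49/20) = -32/5.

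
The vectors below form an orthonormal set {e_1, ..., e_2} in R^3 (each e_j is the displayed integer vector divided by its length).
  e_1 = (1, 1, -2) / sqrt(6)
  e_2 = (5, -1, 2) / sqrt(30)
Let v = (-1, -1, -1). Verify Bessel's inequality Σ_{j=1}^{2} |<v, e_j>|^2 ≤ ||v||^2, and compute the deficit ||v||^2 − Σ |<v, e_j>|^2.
Σ |<v, e_j>|^2 = 6/5; ||v||^2 = 3; deficit = 9/5

Write each e_j = u_j / sqrt(<u_j, u_j>) where u_j is the displayed integer vector. Then <v, e_j> = <v, u_j> / sqrt(<u_j, u_j>), so |<v, e_j>|^2 = <v, u_j>^2 / <u_j, u_j>.
Coefficients: <v, e_1> = 0/sqrt(6), <v, e_2> = -6/sqrt(30).
Square and sum: Σ |<v, e_j>|^2 = 6/5.
Compute ||v||^2 = v·v = 3.
Deficit = 3 − 6/5 = 9/5 ≥ 0, confirming Bessel's inequality. (The deficit equals ||v − Σ <v,e_j> e_j||^2, the squared distance from v to span{e_j}.)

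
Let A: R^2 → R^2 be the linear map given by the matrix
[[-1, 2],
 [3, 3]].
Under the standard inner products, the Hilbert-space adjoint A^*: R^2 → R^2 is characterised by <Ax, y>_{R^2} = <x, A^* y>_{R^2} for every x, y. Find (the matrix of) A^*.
A^* = A^T =
[[-1, 3],
 [2, 3]]

For real matrices with standard dot products, the defining identity <Ax, y> = <x, A^* y> gives (Ax)^T y = x^T (A^*) y, i.e. x^T A^T y = x^T (A^*) y. Since this holds for all x, y, we must have A^* = A^T. Therefore
A^* =
[[-1, 3],
 [2, 3]].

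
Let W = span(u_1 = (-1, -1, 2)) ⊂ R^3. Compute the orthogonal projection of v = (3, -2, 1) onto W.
proj_W(v) = (-1/6, -1/6, 1/3)

Set up U = [u_1 | ... | u_1] ∈ R^(3×1). The projector onto W = col(U) is P = U (U^T U)^(-1) U^T.
Compute U^T U =
  [6],
and U^T v = (1).
Solve U^T U · c = U^T v for the coefficients: c = (1/6). The projection is proj_W(v) = U c.
Check: (v - proj_W(v)) · u_1 = 0  (should be 0).
Result: proj_W(v) = (-1/6, -1/6, 1/3).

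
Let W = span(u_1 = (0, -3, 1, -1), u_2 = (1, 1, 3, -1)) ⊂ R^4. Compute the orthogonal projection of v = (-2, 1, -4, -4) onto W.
proj_W(v) = (-96/131, -15/131, -315/131, 123/131)

Set up U = [u_1 | ... | u_2] ∈ R^(4×2). The projector onto W = col(U) is P = U (U^T U)^(-1) U^T.
Compute U^T U =
  [11, 1]
  [1, 12],
and U^T v = (-3, -9).
Solve U^T U · c = U^T v for the coefficients: c = (-27/131, -96/131). The projection is proj_W(v) = U c.
Check: (v - proj_W(v)) · u_1 = 0  (should be 0).
Check: (v - proj_W(v)) · u_2 = 0  (should be 0).
Result: proj_W(v) = (-96/131, -15/131, -315/131, 123/131).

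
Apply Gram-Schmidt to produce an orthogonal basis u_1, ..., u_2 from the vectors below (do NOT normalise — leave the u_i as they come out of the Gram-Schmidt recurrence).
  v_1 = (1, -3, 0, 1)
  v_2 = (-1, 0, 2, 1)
Orthogonal basis:
  u_1 = (1, -3, 0, 1)
  u_2 = (-1, 0, 2, 1)

Apply the Gram-Schmidt recurrence
  u_1 = v_1
  u_i = v_i − Σ_{j<i} ((v_i · u_j) / (u_j · u_j)) · u_j.

Step by step this gives:
  u_1 = (1, -3, 0, 1)
  u_2 = (-1, 0, 2, 1)

Orthogonality check:
  u_2 · u_1 = 0 (should be 0)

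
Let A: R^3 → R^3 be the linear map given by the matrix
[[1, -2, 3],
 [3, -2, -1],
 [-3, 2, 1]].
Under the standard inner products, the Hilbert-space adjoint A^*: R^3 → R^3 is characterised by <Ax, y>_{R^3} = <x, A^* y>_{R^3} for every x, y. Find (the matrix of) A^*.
A^* = A^T =
[[1, 3, -3],
 [-2, -2, 2],
 [3, -1, 1]]

For real matrices with standard dot products, the defining identity <Ax, y> = <x, A^* y> gives (Ax)^T y = x^T (A^*) y, i.e. x^T A^T y = x^T (A^*) y. Since this holds for all x, y, we must have A^* = A^T. Therefore
A^* =
[[1, 3, -3],
 [-2, -2, 2],
 [3, -1, 1]].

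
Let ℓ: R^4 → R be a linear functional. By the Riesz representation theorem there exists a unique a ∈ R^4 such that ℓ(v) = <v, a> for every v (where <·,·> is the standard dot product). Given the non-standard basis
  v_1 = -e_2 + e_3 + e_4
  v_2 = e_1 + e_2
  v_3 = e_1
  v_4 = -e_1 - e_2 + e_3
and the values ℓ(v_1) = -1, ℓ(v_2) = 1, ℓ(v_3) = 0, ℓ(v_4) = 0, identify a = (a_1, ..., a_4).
a = (0, 1, 1, -1)

Write a = (a_1, ..., a_4) in the standard basis. For each basis vector v_i, ℓ(v_i) = <v_i, a> is a linear equation in the a_j's. Collect the n equations into a matrix system V a = ℓ, where row i of V is v_i (expressed in the standard basis). Since V is invertible (lower-triangular with 1s on the diagonal, up to permutation), solve by back-substitution:
  V =
[[0, -1, 1, 1],
 [1, 1, 0, 0],
 [1, 0, 0, 0],
 [-1, -1, 1, 0]]
  V a = (-1, 1, 0, 0)
Solving gives a = (0, 1, 1, -1).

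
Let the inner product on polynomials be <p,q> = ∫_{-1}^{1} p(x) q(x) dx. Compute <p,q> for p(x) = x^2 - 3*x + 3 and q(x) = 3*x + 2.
<p,q> = 22/3

Expand the product: p(x)·q(x) = 3*x^3 - 7*x^2 + 3*x + 6.
∫_{-1}^{1} of each monomial x^k gives [2/(k+1) if k even, 0 if k odd]. Integrating term-by-term (or equivalently evaluating the antiderivative F(x) = 3*x^4/4 - 7*x^3/3 + 3*x^2/2 + 6*x at the endpoints):
  F(1) − F(−1) = 71/12 − (-17/12) = 22/3.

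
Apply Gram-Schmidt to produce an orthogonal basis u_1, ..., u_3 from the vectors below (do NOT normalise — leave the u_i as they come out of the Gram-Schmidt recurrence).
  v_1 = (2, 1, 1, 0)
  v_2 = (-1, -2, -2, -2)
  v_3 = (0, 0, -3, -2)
Orthogonal basis:
  u_1 = (2, 1, 1, 0)
  u_2 = (1, -1, -1, -2)
  u_3 = (0, 3/2, -3/2, 0)

Apply the Gram-Schmidt recurrence
  u_1 = v_1
  u_i = v_i − Σ_{j<i} ((v_i · u_j) / (u_j · u_j)) · u_j.

Step by step this gives:
  u_1 = (2, 1, 1, 0)
  u_2 = (1, -1, -1, -2)
  u_3 = (0, 3/2, -3/2, 0)

Orthogonality check:
  u_2 · u_1 = 0 (should be 0)
  u_3 · u_1 = 0 (should be 0)
  u_3 · u_2 = 0 (should be 0)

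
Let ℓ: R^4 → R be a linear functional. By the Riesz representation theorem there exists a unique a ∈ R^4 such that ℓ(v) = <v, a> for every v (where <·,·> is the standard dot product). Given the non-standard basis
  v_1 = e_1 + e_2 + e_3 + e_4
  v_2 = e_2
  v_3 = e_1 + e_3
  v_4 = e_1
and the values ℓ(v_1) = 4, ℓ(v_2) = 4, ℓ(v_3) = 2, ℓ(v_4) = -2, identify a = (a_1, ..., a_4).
a = (-2, 4, 4, -2)

Write a = (a_1, ..., a_4) in the standard basis. For each basis vector v_i, ℓ(v_i) = <v_i, a> is a linear equation in the a_j's. Collect the n equations into a matrix system V a = ℓ, where row i of V is v_i (expressed in the standard basis). Since V is invertible (lower-triangular with 1s on the diagonal, up to permutation), solve by back-substitution:
  V =
[[1, 1, 1, 1],
 [0, 1, 0, 0],
 [1, 0, 1, 0],
 [1, 0, 0, 0]]
  V a = (4, 4, 2, -2)
Solving gives a = (-2, 4, 4, -2).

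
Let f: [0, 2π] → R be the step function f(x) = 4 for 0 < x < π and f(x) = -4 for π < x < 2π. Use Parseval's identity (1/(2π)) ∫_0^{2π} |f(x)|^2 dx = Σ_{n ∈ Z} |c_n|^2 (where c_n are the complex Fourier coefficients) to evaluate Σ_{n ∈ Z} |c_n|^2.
Σ |c_n|^2 = 16

Parseval equates the L^2 energy of f (normalised by 1/(2π)) with the ℓ^2 sum of its Fourier coefficients: (1/(2π)) ∫_0^{2π} |f|^2 = Σ |c_n|^2.
Compute the left side: (1/(2π)) [∫_0^π 4^2 dx + ∫_π^{2π} (-4)^2 dx] = (1/(2π)) · (16π + 16π) = (16 + 16)/2 = 16.
So Σ_{n ∈ Z} |c_n|^2 = 16.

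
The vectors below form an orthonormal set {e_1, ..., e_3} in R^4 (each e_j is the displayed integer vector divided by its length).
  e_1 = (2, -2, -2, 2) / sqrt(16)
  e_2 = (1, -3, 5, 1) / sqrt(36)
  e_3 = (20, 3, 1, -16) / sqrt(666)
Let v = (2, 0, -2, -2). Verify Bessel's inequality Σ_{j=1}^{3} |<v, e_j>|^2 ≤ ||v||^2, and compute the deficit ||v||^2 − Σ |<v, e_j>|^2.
Σ |<v, e_j>|^2 = 412/37; ||v||^2 = 12; deficit = 32/37

Write each e_j = u_j / sqrt(<u_j, u_j>) where u_j is the displayed integer vector. Then <v, e_j> = <v, u_j> / sqrt(<u_j, u_j>), so |<v, e_j>|^2 = <v, u_j>^2 / <u_j, u_j>.
Coefficients: <v, e_1> = 4/sqrt(16), <v, e_2> = -10/sqrt(36), <v, e_3> = 70/sqrt(666).
Square and sum: Σ |<v, e_j>|^2 = 412/37.
Compute ||v||^2 = v·v = 12.
Deficit = 12 − 412/37 = 32/37 ≥ 0, confirming Bessel's inequality. (The deficit equals ||v − Σ <v,e_j> e_j||^2, the squared distance from v to span{e_j}.)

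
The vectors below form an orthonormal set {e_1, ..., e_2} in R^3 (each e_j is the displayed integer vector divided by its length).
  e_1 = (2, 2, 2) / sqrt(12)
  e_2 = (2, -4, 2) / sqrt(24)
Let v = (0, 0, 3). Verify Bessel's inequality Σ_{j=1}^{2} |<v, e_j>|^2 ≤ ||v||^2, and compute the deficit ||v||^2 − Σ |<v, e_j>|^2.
Σ |<v, e_j>|^2 = 9/2; ||v||^2 = 9; deficit = 9/2

Write each e_j = u_j / sqrt(<u_j, u_j>) where u_j is the displayed integer vector. Then <v, e_j> = <v, u_j> / sqrt(<u_j, u_j>), so |<v, e_j>|^2 = <v, u_j>^2 / <u_j, u_j>.
Coefficients: <v, e_1> = 6/sqrt(12), <v, e_2> = 6/sqrt(24).
Square and sum: Σ |<v, e_j>|^2 = 9/2.
Compute ||v||^2 = v·v = 9.
Deficit = 9 − 9/2 = 9/2 ≥ 0, confirming Bessel's inequality. (The deficit equals ||v − Σ <v,e_j> e_j||^2, the squared distance from v to span{e_j}.)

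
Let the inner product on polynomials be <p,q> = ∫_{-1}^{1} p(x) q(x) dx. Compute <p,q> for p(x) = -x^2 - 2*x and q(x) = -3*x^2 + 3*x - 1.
<p,q> = -32/15

Expand the product: p(x)·q(x) = 3*x^4 + 3*x^3 - 5*x^2 + 2*x.
∫_{-1}^{1} of each monomial x^k gives [2/(k+1) if k even, 0 if k odd]. Integrating term-by-term (or equivalently evaluating the antiderivative F(x) = 3*x^5/5 + 3*x^4/4 - 5*x^3/3 + x^2 at the endpoints):
  F(1) − F(−1) = 41/60 − (169/60) = -32/15.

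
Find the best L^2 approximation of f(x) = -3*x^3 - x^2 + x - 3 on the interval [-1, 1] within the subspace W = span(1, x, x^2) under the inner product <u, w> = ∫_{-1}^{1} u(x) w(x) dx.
g(x) = -x^2 - 4*x/5 - 3

The best approximation g ∈ W is the orthogonal projection of f onto W. Writing g = a_0 + a_1 x + a_2 x^2, the coefficients solve the normal equations G · a = b where
  G_{ij} = <φ_i, φ_j> and b_i = <f, φ_i>, with φ_0 = 1, φ_1 = x, φ_2 = x^2.
G =
  [2, 0, 2/3]
  [0, 2/3, 0]
  [2/3, 0, 2/5],
b = (-20/3, -8/15, -12/5).
Solving gives a_0 = -3, a_1 = -4/5, a_2 = -1, so
  g(x) = -x^2 - 4*x/5 - 3.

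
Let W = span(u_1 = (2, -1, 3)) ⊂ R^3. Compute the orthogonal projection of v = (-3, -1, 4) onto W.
proj_W(v) = (1, -1/2, 3/2)

Set up U = [u_1 | ... | u_1] ∈ R^(3×1). The projector onto W = col(U) is P = U (U^T U)^(-1) U^T.
Compute U^T U =
  [14],
and U^T v = (7).
Solve U^T U · c = U^T v for the coefficients: c = (1/2). The projection is proj_W(v) = U c.
Check: (v - proj_W(v)) · u_1 = 0  (should be 0).
Result: proj_W(v) = (1, -1/2, 3/2).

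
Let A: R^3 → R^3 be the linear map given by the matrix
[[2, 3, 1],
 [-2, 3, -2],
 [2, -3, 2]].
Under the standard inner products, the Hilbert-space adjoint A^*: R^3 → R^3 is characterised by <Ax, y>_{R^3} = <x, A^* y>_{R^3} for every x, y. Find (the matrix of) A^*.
A^* = A^T =
[[2, -2, 2],
 [3, 3, -3],
 [1, -2, 2]]

For real matrices with standard dot products, the defining identity <Ax, y> = <x, A^* y> gives (Ax)^T y = x^T (A^*) y, i.e. x^T A^T y = x^T (A^*) y. Since this holds for all x, y, we must have A^* = A^T. Therefore
A^* =
[[2, -2, 2],
 [3, 3, -3],
 [1, -2, 2]].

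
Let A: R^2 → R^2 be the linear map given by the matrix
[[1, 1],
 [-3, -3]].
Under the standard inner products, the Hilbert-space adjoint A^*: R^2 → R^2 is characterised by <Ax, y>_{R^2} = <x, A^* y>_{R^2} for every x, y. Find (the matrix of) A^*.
A^* = A^T =
[[1, -3],
 [1, -3]]

For real matrices with standard dot products, the defining identity <Ax, y> = <x, A^* y> gives (Ax)^T y = x^T (A^*) y, i.e. x^T A^T y = x^T (A^*) y. Since this holds for all x, y, we must have A^* = A^T. Therefore
A^* =
[[1, -3],
 [1, -3]].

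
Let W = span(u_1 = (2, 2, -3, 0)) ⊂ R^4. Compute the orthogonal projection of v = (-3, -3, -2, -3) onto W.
proj_W(v) = (-12/17, -12/17, 18/17, 0)

Set up U = [u_1 | ... | u_1] ∈ R^(4×1). The projector onto W = col(U) is P = U (U^T U)^(-1) U^T.
Compute U^T U =
  [17],
and U^T v = (-6).
Solve U^T U · c = U^T v for the coefficients: c = (-6/17). The projection is proj_W(v) = U c.
Check: (v - proj_W(v)) · u_1 = 0  (should be 0).
Result: proj_W(v) = (-12/17, -12/17, 18/17, 0).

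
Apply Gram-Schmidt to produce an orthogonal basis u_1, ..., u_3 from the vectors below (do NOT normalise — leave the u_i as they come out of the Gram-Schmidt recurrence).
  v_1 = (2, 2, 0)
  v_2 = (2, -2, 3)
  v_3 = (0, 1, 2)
Orthogonal basis:
  u_1 = (2, 2, 0)
  u_2 = (2, -2, 3)
  u_3 = (-33/34, 33/34, 22/17)

Apply the Gram-Schmidt recurrence
  u_1 = v_1
  u_i = v_i − Σ_{j<i} ((v_i · u_j) / (u_j · u_j)) · u_j.

Step by step this gives:
  u_1 = (2, 2, 0)
  u_2 = (2, -2, 3)
  u_3 = (-33/34, 33/34, 22/17)

Orthogonality check:
  u_2 · u_1 = 0 (should be 0)
  u_3 · u_1 = 0 (should be 0)
  u_3 · u_2 = 0 (should be 0)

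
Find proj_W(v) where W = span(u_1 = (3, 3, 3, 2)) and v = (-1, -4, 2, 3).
proj_W(v) = (-9/31, -9/31, -9/31, -6/31)

Set up U = [u_1 | ... | u_1] ∈ R^(4×1). The projector onto W = col(U) is P = U (U^T U)^(-1) U^T.
Compute U^T U =
  [31],
and U^T v = (-3).
Solve U^T U · c = U^T v for the coefficients: c = (-3/31). The projection is proj_W(v) = U c.
Check: (v - proj_W(v)) · u_1 = 0  (should be 0).
Result: proj_W(v) = (-9/31, -9/31, -9/31, -6/31).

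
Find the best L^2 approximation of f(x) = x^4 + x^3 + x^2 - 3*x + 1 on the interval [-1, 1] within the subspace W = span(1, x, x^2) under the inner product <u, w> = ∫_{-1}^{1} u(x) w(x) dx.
g(x) = 13*x^2/7 - 12*x/5 + 32/35

The best approximation g ∈ W is the orthogonal projection of f onto W. Writing g = a_0 + a_1 x + a_2 x^2, the coefficients solve the normal equations G · a = b where
  G_{ij} = <φ_i, φ_j> and b_i = <f, φ_i>, with φ_0 = 1, φ_1 = x, φ_2 = x^2.
G =
  [2, 0, 2/3]
  [0, 2/3, 0]
  [2/3, 0, 2/5],
b = (46/15, -8/5, 142/105).
Solving gives a_0 = 32/35, a_1 = -12/5, a_2 = 13/7, so
  g(x) = 13*x^2/7 - 12*x/5 + 32/35.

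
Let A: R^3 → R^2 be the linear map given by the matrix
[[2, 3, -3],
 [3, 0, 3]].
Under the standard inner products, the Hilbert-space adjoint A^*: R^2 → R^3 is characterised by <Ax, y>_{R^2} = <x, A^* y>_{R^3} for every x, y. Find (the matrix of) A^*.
A^* = A^T =
[[2, 3],
 [3, 0],
 [-3, 3]]

For real matrices with standard dot products, the defining identity <Ax, y> = <x, A^* y> gives (Ax)^T y = x^T (A^*) y, i.e. x^T A^T y = x^T (A^*) y. Since this holds for all x, y, we must have A^* = A^T. Therefore
A^* =
[[2, 3],
 [3, 0],
 [-3, 3]].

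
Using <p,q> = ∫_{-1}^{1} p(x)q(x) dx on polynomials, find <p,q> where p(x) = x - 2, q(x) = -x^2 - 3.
<p,q> = 40/3

Expand the product: p(x)·q(x) = -x^3 + 2*x^2 - 3*x + 6.
∫_{-1}^{1} of each monomial x^k gives [2/(k+1) if k even, 0 if k odd]. Integrating term-by-term (or equivalently evaluating the antiderivative F(x) = -x^4/4 + 2*x^3/3 - 3*x^2/2 + 6*x at the endpoints):
  F(1) − F(−1) = 59/12 − (-101/12) = 40/3.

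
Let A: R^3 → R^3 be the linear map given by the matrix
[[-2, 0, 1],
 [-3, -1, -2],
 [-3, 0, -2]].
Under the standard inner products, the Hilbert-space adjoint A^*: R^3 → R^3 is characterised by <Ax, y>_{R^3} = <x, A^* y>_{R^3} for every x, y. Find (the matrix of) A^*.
A^* = A^T =
[[-2, -3, -3],
 [0, -1, 0],
 [1, -2, -2]]

For real matrices with standard dot products, the defining identity <Ax, y> = <x, A^* y> gives (Ax)^T y = x^T (A^*) y, i.e. x^T A^T y = x^T (A^*) y. Since this holds for all x, y, we must have A^* = A^T. Therefore
A^* =
[[-2, -3, -3],
 [0, -1, 0],
 [1, -2, -2]].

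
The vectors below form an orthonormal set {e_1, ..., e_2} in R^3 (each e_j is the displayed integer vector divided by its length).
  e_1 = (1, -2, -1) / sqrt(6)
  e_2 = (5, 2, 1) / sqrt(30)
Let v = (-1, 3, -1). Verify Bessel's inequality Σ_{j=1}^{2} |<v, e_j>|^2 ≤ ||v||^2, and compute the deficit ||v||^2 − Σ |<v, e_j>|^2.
Σ |<v, e_j>|^2 = 6; ||v||^2 = 11; deficit = 5

Write each e_j = u_j / sqrt(<u_j, u_j>) where u_j is the displayed integer vector. Then <v, e_j> = <v, u_j> / sqrt(<u_j, u_j>), so |<v, e_j>|^2 = <v, u_j>^2 / <u_j, u_j>.
Coefficients: <v, e_1> = -6/sqrt(6), <v, e_2> = 0/sqrt(30).
Square and sum: Σ |<v, e_j>|^2 = 6.
Compute ||v||^2 = v·v = 11.
Deficit = 11 − 6 = 5 ≥ 0, confirming Bessel's inequality. (The deficit equals ||v − Σ <v,e_j> e_j||^2, the squared distance from v to span{e_j}.)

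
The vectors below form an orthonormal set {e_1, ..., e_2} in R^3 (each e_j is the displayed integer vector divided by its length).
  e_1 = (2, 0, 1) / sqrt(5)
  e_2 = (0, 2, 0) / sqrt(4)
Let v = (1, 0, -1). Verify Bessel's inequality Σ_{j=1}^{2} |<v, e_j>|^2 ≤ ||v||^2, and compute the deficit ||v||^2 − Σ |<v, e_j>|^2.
Σ |<v, e_j>|^2 = 1/5; ||v||^2 = 2; deficit = 9/5

Write each e_j = u_j / sqrt(<u_j, u_j>) where u_j is the displayed integer vector. Then <v, e_j> = <v, u_j> / sqrt(<u_j, u_j>), so |<v, e_j>|^2 = <v, u_j>^2 / <u_j, u_j>.
Coefficients: <v, e_1> = 1/sqrt(5), <v, e_2> = 0/sqrt(4).
Square and sum: Σ |<v, e_j>|^2 = 1/5.
Compute ||v||^2 = v·v = 2.
Deficit = 2 − 1/5 = 9/5 ≥ 0, confirming Bessel's inequality. (The deficit equals ||v − Σ <v,e_j> e_j||^2, the squared distance from v to span{e_j}.)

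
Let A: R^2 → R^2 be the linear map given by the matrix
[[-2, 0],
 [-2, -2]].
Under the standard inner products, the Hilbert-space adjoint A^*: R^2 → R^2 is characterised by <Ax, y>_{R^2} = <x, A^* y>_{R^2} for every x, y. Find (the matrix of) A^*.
A^* = A^T =
[[-2, -2],
 [0, -2]]

For real matrices with standard dot products, the defining identity <Ax, y> = <x, A^* y> gives (Ax)^T y = x^T (A^*) y, i.e. x^T A^T y = x^T (A^*) y. Since this holds for all x, y, we must have A^* = A^T. Therefore
A^* =
[[-2, -2],
 [0, -2]].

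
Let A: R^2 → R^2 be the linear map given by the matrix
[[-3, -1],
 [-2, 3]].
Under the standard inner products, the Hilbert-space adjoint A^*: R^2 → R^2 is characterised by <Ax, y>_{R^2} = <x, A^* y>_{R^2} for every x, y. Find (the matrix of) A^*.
A^* = A^T =
[[-3, -2],
 [-1, 3]]

For real matrices with standard dot products, the defining identity <Ax, y> = <x, A^* y> gives (Ax)^T y = x^T (A^*) y, i.e. x^T A^T y = x^T (A^*) y. Since this holds for all x, y, we must have A^* = A^T. Therefore
A^* =
[[-3, -2],
 [-1, 3]].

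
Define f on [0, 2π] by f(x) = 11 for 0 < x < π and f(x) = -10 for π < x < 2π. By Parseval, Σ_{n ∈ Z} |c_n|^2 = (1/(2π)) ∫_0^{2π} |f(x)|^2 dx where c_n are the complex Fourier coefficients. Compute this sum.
Σ |c_n|^2 = 221/2

Parseval equates the L^2 energy of f (normalised by 1/(2π)) with the ℓ^2 sum of its Fourier coefficients: (1/(2π)) ∫_0^{2π} |f|^2 = Σ |c_n|^2.
Compute the left side: (1/(2π)) [∫_0^π 11^2 dx + ∫_π^{2π} (-10)^2 dx] = (1/(2π)) · (121π + 100π) = (121 + 100)/2 = 221/2.
So Σ_{n ∈ Z} |c_n|^2 = 221/2.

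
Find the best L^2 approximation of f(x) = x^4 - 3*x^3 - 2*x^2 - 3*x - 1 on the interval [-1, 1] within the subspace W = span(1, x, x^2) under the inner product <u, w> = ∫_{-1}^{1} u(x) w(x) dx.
g(x) = -8*x^2/7 - 24*x/5 - 38/35

The best approximation g ∈ W is the orthogonal projection of f onto W. Writing g = a_0 + a_1 x + a_2 x^2, the coefficients solve the normal equations G · a = b where
  G_{ij} = <φ_i, φ_j> and b_i = <f, φ_i>, with φ_0 = 1, φ_1 = x, φ_2 = x^2.
G =
  [2, 0, 2/3]
  [0, 2/3, 0]
  [2/3, 0, 2/5],
b = (-44/15, -16/5, -124/105).
Solving gives a_0 = -38/35, a_1 = -24/5, a_2 = -8/7, so
  g(x) = -8*x^2/7 - 24*x/5 - 38/35.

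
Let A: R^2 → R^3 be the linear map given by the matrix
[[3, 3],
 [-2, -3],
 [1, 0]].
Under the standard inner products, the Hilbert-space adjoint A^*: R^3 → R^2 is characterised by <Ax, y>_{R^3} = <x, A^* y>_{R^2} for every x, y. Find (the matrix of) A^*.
A^* = A^T =
[[3, -2, 1],
 [3, -3, 0]]

For real matrices with standard dot products, the defining identity <Ax, y> = <x, A^* y> gives (Ax)^T y = x^T (A^*) y, i.e. x^T A^T y = x^T (A^*) y. Since this holds for all x, y, we must have A^* = A^T. Therefore
A^* =
[[3, -2, 1],
 [3, -3, 0]].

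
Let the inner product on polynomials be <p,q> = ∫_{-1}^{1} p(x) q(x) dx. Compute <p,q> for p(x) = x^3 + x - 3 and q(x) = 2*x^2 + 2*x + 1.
<p,q> = -118/15

Expand the product: p(x)·q(x) = 2*x^5 + 2*x^4 + 3*x^3 - 4*x^2 - 5*x - 3.
∫_{-1}^{1} of each monomial x^k gives [2/(k+1) if k even, 0 if k odd]. Integrating term-by-term (or equivalently evaluating the antiderivative F(x) = x^6/3 + 2*x^5/5 + 3*x^4/4 - 4*x^3/3 - 5*x^2/2 - 3*x at the endpoints):
  F(1) − F(−1) = -107/20 − (151/60) = -118/15.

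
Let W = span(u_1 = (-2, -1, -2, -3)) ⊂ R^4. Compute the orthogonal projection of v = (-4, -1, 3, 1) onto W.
proj_W(v) = (0, 0, 0, 0)

Set up U = [u_1 | ... | u_1] ∈ R^(4×1). The projector onto W = col(U) is P = U (U^T U)^(-1) U^T.
Compute U^T U =
  [18],
and U^T v = (0).
Solve U^T U · c = U^T v for the coefficients: c = (0). The projection is proj_W(v) = U c.
Check: (v - proj_W(v)) · u_1 = 0  (should be 0).
Result: proj_W(v) = (0, 0, 0, 0).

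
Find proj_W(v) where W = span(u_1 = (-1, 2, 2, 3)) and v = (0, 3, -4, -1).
proj_W(v) = (5/18, -5/9, -5/9, -5/6)

Set up U = [u_1 | ... | u_1] ∈ R^(4×1). The projector onto W = col(U) is P = U (U^T U)^(-1) U^T.
Compute U^T U =
  [18],
and U^T v = (-5).
Solve U^T U · c = U^T v for the coefficients: c = (-5/18). The projection is proj_W(v) = U c.
Check: (v - proj_W(v)) · u_1 = 0  (should be 0).
Result: proj_W(v) = (5/18, -5/9, -5/9, -5/6).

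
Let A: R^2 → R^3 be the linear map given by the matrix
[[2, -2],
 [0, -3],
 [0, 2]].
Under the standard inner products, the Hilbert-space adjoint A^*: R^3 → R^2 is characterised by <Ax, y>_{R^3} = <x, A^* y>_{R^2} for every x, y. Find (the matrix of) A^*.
A^* = A^T =
[[2, 0, 0],
 [-2, -3, 2]]

For real matrices with standard dot products, the defining identity <Ax, y> = <x, A^* y> gives (Ax)^T y = x^T (A^*) y, i.e. x^T A^T y = x^T (A^*) y. Since this holds for all x, y, we must have A^* = A^T. Therefore
A^* =
[[2, 0, 0],
 [-2, -3, 2]].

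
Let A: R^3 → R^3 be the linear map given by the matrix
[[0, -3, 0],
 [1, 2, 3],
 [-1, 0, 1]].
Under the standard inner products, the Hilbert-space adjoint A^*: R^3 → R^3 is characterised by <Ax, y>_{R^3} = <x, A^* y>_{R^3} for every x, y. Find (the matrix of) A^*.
A^* = A^T =
[[0, 1, -1],
 [-3, 2, 0],
 [0, 3, 1]]

For real matrices with standard dot products, the defining identity <Ax, y> = <x, A^* y> gives (Ax)^T y = x^T (A^*) y, i.e. x^T A^T y = x^T (A^*) y. Since this holds for all x, y, we must have A^* = A^T. Therefore
A^* =
[[0, 1, -1],
 [-3, 2, 0],
 [0, 3, 1]].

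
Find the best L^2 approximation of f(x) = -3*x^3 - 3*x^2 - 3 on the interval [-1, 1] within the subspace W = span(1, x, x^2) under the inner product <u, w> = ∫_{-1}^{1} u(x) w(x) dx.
g(x) = -3*x^2 - 9*x/5 - 3

The best approximation g ∈ W is the orthogonal projection of f onto W. Writing g = a_0 + a_1 x + a_2 x^2, the coefficients solve the normal equations G · a = b where
  G_{ij} = <φ_i, φ_j> and b_i = <f, φ_i>, with φ_0 = 1, φ_1 = x, φ_2 = x^2.
G =
  [2, 0, 2/3]
  [0, 2/3, 0]
  [2/3, 0, 2/5],
b = (-8, -6/5, -16/5).
Solving gives a_0 = -3, a_1 = -9/5, a_2 = -3, so
  g(x) = -3*x^2 - 9*x/5 - 3.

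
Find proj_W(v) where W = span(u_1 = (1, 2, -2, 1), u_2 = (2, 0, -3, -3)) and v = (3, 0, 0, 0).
proj_W(v) = (42/65, 24/65, -69/65, -33/65)

Set up U = [u_1 | ... | u_2] ∈ R^(4×2). The projector onto W = col(U) is P = U (U^T U)^(-1) U^T.
Compute U^T U =
  [10, 5]
  [5, 22],
and U^T v = (3, 6).
Solve U^T U · c = U^T v for the coefficients: c = (12/65, 3/13). The projection is proj_W(v) = U c.
Check: (v - proj_W(v)) · u_1 = 0  (should be 0).
Check: (v - proj_W(v)) · u_2 = 0  (should be 0).
Result: proj_W(v) = (42/65, 24/65, -69/65, -33/65).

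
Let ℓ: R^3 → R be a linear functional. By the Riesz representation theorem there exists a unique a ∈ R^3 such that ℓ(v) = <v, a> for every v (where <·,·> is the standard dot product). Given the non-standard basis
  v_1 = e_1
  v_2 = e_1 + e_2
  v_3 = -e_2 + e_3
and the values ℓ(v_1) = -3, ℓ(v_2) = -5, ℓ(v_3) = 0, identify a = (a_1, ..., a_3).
a = (-3, -2, -2)

Write a = (a_1, ..., a_3) in the standard basis. For each basis vector v_i, ℓ(v_i) = <v_i, a> is a linear equation in the a_j's. Collect the n equations into a matrix system V a = ℓ, where row i of V is v_i (expressed in the standard basis). Since V is invertible (lower-triangular with 1s on the diagonal, up to permutation), solve by back-substitution:
  V =
[[1, 0, 0],
 [1, 1, 0],
 [0, -1, 1]]
  V a = (-3, -5, 0)
Solving gives a = (-3, -2, -2).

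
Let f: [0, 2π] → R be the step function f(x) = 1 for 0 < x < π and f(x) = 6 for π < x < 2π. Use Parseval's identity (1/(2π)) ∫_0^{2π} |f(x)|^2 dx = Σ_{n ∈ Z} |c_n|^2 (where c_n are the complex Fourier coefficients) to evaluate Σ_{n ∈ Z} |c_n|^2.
Σ |c_n|^2 = 37/2

Parseval equates the L^2 energy of f (normalised by 1/(2π)) with the ℓ^2 sum of its Fourier coefficients: (1/(2π)) ∫_0^{2π} |f|^2 = Σ |c_n|^2.
Compute the left side: (1/(2π)) [∫_0^π 1^2 dx + ∫_π^{2π} 6^2 dx] = (1/(2π)) · (1π + 36π) = (1 + 36)/2 = 37/2.
So Σ_{n ∈ Z} |c_n|^2 = 37/2.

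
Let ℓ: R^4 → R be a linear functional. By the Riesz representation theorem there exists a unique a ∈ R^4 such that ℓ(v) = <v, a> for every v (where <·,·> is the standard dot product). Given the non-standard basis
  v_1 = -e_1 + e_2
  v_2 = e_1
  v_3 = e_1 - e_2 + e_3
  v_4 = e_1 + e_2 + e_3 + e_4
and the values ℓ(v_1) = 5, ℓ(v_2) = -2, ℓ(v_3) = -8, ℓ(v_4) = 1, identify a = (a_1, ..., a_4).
a = (-2, 3, -3, 3)

Write a = (a_1, ..., a_4) in the standard basis. For each basis vector v_i, ℓ(v_i) = <v_i, a> is a linear equation in the a_j's. Collect the n equations into a matrix system V a = ℓ, where row i of V is v_i (expressed in the standard basis). Since V is invertible (lower-triangular with 1s on the diagonal, up to permutation), solve by back-substitution:
  V =
[[-1, 1, 0, 0],
 [1, 0, 0, 0],
 [1, -1, 1, 0],
 [1, 1, 1, 1]]
  V a = (5, -2, -8, 1)
Solving gives a = (-2, 3, -3, 3).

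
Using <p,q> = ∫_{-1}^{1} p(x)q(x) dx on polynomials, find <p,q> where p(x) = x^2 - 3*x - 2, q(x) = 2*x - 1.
<p,q> = -2/3

Expand the product: p(x)·q(x) = 2*x^3 - 7*x^2 - x + 2.
∫_{-1}^{1} of each monomial x^k gives [2/(k+1) if k even, 0 if k odd]. Integrating term-by-term (or equivalently evaluating the antiderivative F(x) = x^4/2 - 7*x^3/3 - x^2/2 + 2*x at the endpoints):
  F(1) − F(−1) = -1/3 − (1/3) = -2/3.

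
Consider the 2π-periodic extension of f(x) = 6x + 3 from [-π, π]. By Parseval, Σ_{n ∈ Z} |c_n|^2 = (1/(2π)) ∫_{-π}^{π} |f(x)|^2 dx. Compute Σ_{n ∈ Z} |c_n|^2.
Σ |c_n|^2 = 12π^2 + 9

Expand and integrate term by term over [-π, π]:
  ∫ (6x)^2 dx = 36·(2π^3/3); ∫ 2·6·(3)·x dx = 0 (odd integrand); ∫ 3^2 dx = 9·2π.
So (1/(2π)) ∫_{-π}^{π} (6x + 3)^2 dx = 36π^2/3 + 9 = 12π^2 + 9.
Parseval ⇒ Σ |c_n|^2 = 12π^2 + 9.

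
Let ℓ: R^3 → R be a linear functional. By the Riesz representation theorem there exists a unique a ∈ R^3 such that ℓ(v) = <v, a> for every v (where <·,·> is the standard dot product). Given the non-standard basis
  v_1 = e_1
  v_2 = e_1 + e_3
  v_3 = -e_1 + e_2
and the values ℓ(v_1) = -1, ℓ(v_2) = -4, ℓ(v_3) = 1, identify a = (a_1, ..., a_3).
a = (-1, 0, -3)

Write a = (a_1, ..., a_3) in the standard basis. For each basis vector v_i, ℓ(v_i) = <v_i, a> is a linear equation in the a_j's. Collect the n equations into a matrix system V a = ℓ, where row i of V is v_i (expressed in the standard basis). Since V is invertible (lower-triangular with 1s on the diagonal, up to permutation), solve by back-substitution:
  V =
[[1, 0, 0],
 [1, 0, 1],
 [-1, 1, 0]]
  V a = (-1, -4, 1)
Solving gives a = (-1, 0, -3).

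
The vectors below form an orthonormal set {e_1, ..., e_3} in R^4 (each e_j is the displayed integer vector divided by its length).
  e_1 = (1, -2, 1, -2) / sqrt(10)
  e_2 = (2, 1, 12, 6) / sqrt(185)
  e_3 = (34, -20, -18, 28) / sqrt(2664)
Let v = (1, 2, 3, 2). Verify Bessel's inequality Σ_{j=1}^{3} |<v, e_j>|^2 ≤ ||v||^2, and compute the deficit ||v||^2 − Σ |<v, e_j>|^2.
Σ |<v, e_j>|^2 = 146/9; ||v||^2 = 18; deficit = 16/9

Write each e_j = u_j / sqrt(<u_j, u_j>) where u_j is the displayed integer vector. Then <v, e_j> = <v, u_j> / sqrt(<u_j, u_j>), so |<v, e_j>|^2 = <v, u_j>^2 / <u_j, u_j>.
Coefficients: <v, e_1> = -4/sqrt(10), <v, e_2> = 52/sqrt(185), <v, e_3> = -4/sqrt(2664).
Square and sum: Σ |<v, e_j>|^2 = 146/9.
Compute ||v||^2 = v·v = 18.
Deficit = 18 − 146/9 = 16/9 ≥ 0, confirming Bessel's inequality. (The deficit equals ||v − Σ <v,e_j> e_j||^2, the squared distance from v to span{e_j}.)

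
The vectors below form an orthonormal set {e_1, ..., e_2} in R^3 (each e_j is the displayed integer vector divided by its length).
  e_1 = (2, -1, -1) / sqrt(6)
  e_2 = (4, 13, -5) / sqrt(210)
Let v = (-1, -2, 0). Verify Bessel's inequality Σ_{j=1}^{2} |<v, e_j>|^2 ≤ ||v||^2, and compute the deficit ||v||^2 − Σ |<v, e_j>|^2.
Σ |<v, e_j>|^2 = 30/7; ||v||^2 = 5; deficit = 5/7

Write each e_j = u_j / sqrt(<u_j, u_j>) where u_j is the displayed integer vector. Then <v, e_j> = <v, u_j> / sqrt(<u_j, u_j>), so |<v, e_j>|^2 = <v, u_j>^2 / <u_j, u_j>.
Coefficients: <v, e_1> = 0/sqrt(6), <v, e_2> = -30/sqrt(210).
Square and sum: Σ |<v, e_j>|^2 = 30/7.
Compute ||v||^2 = v·v = 5.
Deficit = 5 − 30/7 = 5/7 ≥ 0, confirming Bessel's inequality. (The deficit equals ||v − Σ <v,e_j> e_j||^2, the squared distance from v to span{e_j}.)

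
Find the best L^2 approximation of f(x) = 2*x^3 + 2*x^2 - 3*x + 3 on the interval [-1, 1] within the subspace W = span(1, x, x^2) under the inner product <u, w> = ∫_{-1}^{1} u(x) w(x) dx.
g(x) = 2*x^2 - 9*x/5 + 3

The best approximation g ∈ W is the orthogonal projection of f onto W. Writing g = a_0 + a_1 x + a_2 x^2, the coefficients solve the normal equations G · a = b where
  G_{ij} = <φ_i, φ_j> and b_i = <f, φ_i>, with φ_0 = 1, φ_1 = x, φ_2 = x^2.
G =
  [2, 0, 2/3]
  [0, 2/3, 0]
  [2/3, 0, 2/5],
b = (22/3, -6/5, 14/5).
Solving gives a_0 = 3, a_1 = -9/5, a_2 = 2, so
  g(x) = 2*x^2 - 9*x/5 + 3.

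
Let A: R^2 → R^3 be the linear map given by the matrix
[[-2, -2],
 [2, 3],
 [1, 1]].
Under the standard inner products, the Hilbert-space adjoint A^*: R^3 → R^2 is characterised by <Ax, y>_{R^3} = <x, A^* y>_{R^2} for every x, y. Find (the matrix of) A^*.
A^* = A^T =
[[-2, 2, 1],
 [-2, 3, 1]]

For real matrices with standard dot products, the defining identity <Ax, y> = <x, A^* y> gives (Ax)^T y = x^T (A^*) y, i.e. x^T A^T y = x^T (A^*) y. Since this holds for all x, y, we must have A^* = A^T. Therefore
A^* =
[[-2, 2, 1],
 [-2, 3, 1]].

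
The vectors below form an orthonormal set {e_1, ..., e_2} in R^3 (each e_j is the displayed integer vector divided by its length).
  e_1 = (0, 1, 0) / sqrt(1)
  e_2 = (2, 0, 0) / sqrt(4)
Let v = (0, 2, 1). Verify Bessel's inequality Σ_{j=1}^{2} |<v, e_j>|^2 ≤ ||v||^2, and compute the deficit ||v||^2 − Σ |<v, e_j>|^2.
Σ |<v, e_j>|^2 = 4; ||v||^2 = 5; deficit = 1

Write each e_j = u_j / sqrt(<u_j, u_j>) where u_j is the displayed integer vector. Then <v, e_j> = <v, u_j> / sqrt(<u_j, u_j>), so |<v, e_j>|^2 = <v, u_j>^2 / <u_j, u_j>.
Coefficients: <v, e_1> = 2/sqrt(1), <v, e_2> = 0/sqrt(4).
Square and sum: Σ |<v, e_j>|^2 = 4.
Compute ||v||^2 = v·v = 5.
Deficit = 5 − 4 = 1 ≥ 0, confirming Bessel's inequality. (The deficit equals ||v − Σ <v,e_j> e_j||^2, the squared distance from v to span{e_j}.)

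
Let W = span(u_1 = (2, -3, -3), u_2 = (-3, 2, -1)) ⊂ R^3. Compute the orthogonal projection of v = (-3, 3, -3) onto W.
proj_W(v) = (-870/227, 450/227, -576/227)

Set up U = [u_1 | ... | u_2] ∈ R^(3×2). The projector onto W = col(U) is P = U (U^T U)^(-1) U^T.
Compute U^T U =
  [22, -9]
  [-9, 14],
and U^T v = (-6, 18).
Solve U^T U · c = U^T v for the coefficients: c = (78/227, 342/227). The projection is proj_W(v) = U c.
Check: (v - proj_W(v)) · u_1 = 0  (should be 0).
Check: (v - proj_W(v)) · u_2 = 0  (should be 0).
Result: proj_W(v) = (-870/227, 450/227, -576/227).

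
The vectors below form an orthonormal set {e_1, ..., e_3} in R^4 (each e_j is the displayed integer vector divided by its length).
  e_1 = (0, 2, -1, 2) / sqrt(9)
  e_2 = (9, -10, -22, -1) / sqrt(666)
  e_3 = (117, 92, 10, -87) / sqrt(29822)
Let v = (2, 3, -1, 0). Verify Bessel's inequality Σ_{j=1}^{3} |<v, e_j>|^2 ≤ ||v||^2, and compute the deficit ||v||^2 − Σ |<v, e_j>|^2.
Σ |<v, e_j>|^2 = 21*2**(85/251)*3**(75/251)*5**(114/251)*7**(167/251)/20; ||v||^2 = 14; deficit = 9/403

Write each e_j = u_j / sqrt(<u_j, u_j>) where u_j is the displayed integer vector. Then <v, e_j> = <v, u_j> / sqrt(<u_j, u_j>), so |<v, e_j>|^2 = <v, u_j>^2 / <u_j, u_j>.
Coefficients: <v, e_1> = 7/sqrt(9), <v, e_2> = 10/sqrt(666), <v, e_3> = 500/sqrt(29822).
Square and sum: Σ |<v, e_j>|^2 = 21*2**(85/251)*3**(75/251)*5**(114/251)*7**(167/251)/20.
Compute ||v||^2 = v·v = 14.
Deficit = 14 − 21*2**(85/251)*3**(75/251)*5**(114/251)*7**(167/251)/20 = 9/403 ≥ 0, confirming Bessel's inequality. (The deficit equals ||v − Σ <v,e_j> e_j||^2, the squared distance from v to span{e_j}.)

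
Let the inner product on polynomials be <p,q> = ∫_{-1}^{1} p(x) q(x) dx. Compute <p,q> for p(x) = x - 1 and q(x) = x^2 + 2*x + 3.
<p,q> = -16/3

Expand the product: p(x)·q(x) = x^3 + x^2 + x - 3.
∫_{-1}^{1} of each monomial x^k gives [2/(k+1) if k even, 0 if k odd]. Integrating term-by-term (or equivalently evaluating the antiderivative F(x) = x^4/4 + x^3/3 + x^2/2 - 3*x at the endpoints):
  F(1) − F(−1) = -23/12 − (41/12) = -16/3.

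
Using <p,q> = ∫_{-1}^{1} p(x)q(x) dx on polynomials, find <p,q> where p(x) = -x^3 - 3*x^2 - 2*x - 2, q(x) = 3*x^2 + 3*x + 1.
<p,q> = -94/5

Expand the product: p(x)·q(x) = -3*x^5 - 12*x^4 - 16*x^3 - 15*x^2 - 8*x - 2.
∫_{-1}^{1} of each monomial x^k gives [2/(k+1) if k even, 0 if k odd]. Integrating term-by-term (or equivalently evaluating the antiderivative F(x) = -x^6/2 - 12*x^5/5 - 4*x^4 - 5*x^3 - 4*x^2 - 2*x at the endpoints):
  F(1) − F(−1) = -179/10 − (9/10) = -94/5.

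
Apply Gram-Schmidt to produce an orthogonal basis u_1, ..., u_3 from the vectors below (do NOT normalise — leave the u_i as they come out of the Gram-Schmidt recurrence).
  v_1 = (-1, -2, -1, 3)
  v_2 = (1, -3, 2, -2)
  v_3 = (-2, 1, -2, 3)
Orthogonal basis:
  u_1 = (-1, -2, -1, 3)
  u_2 = (4/5, -17/5, 9/5, -7/5)
  u_3 = (-59/87, -1/29, 5/87, -20/87)

Apply the Gram-Schmidt recurrence
  u_1 = v_1
  u_i = v_i − Σ_{j<i} ((v_i · u_j) / (u_j · u_j)) · u_j.

Step by step this gives:
  u_1 = (-1, -2, -1, 3)
  u_2 = (4/5, -17/5, 9/5, -7/5)
  u_3 = (-59/87, -1/29, 5/87, -20/87)

Orthogonality check:
  u_2 · u_1 = 0 (should be 0)
  u_3 · u_1 = 0 (should be 0)
  u_3 · u_2 = 0 (should be 0)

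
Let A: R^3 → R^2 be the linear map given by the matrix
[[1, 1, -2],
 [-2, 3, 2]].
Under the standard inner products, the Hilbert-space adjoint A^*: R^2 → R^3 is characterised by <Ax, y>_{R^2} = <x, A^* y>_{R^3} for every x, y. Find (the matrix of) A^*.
A^* = A^T =
[[1, -2],
 [1, 3],
 [-2, 2]]

For real matrices with standard dot products, the defining identity <Ax, y> = <x, A^* y> gives (Ax)^T y = x^T (A^*) y, i.e. x^T A^T y = x^T (A^*) y. Since this holds for all x, y, we must have A^* = A^T. Therefore
A^* =
[[1, -2],
 [1, 3],
 [-2, 2]].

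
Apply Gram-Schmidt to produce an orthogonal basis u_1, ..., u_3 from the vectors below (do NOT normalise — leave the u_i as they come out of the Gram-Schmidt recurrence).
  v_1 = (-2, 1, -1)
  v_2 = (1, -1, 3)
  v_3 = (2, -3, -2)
Orthogonal basis:
  u_1 = (-2, 1, -1)
  u_2 = (-1, 0, 2)
  u_3 = (-13/15, -13/6, -13/30)

Apply the Gram-Schmidt recurrence
  u_1 = v_1
  u_i = v_i − Σ_{j<i} ((v_i · u_j) / (u_j · u_j)) · u_j.

Step by step this gives:
  u_1 = (-2, 1, -1)
  u_2 = (-1, 0, 2)
  u_3 = (-13/15, -13/6, -13/30)

Orthogonality check:
  u_2 · u_1 = 0 (should be 0)
  u_3 · u_1 = 0 (should be 0)
  u_3 · u_2 = 0 (should be 0)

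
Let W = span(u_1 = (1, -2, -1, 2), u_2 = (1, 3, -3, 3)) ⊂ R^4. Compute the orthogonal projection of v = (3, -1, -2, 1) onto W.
proj_W(v) = (45/44, -45/44, -63/44, 9/4)

Set up U = [u_1 | ... | u_2] ∈ R^(4×2). The projector onto W = col(U) is P = U (U^T U)^(-1) U^T.
Compute U^T U =
  [10, 4]
  [4, 28],
and U^T v = (9, 9).
Solve U^T U · c = U^T v for the coefficients: c = (9/11, 9/44). The projection is proj_W(v) = U c.
Check: (v - proj_W(v)) · u_1 = 0  (should be 0).
Check: (v - proj_W(v)) · u_2 = 0  (should be 0).
Result: proj_W(v) = (45/44, -45/44, -63/44, 9/4).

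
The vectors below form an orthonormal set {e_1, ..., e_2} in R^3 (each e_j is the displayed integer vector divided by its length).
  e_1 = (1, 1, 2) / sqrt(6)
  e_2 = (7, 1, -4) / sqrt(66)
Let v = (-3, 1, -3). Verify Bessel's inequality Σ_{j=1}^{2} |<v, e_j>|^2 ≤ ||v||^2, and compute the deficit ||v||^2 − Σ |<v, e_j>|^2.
Σ |<v, e_j>|^2 = 128/11; ||v||^2 = 19; deficit = 81/11

Write each e_j = u_j / sqrt(<u_j, u_j>) where u_j is the displayed integer vector. Then <v, e_j> = <v, u_j> / sqrt(<u_j, u_j>), so |<v, e_j>|^2 = <v, u_j>^2 / <u_j, u_j>.
Coefficients: <v, e_1> = -8/sqrt(6), <v, e_2> = -8/sqrt(66).
Square and sum: Σ |<v, e_j>|^2 = 128/11.
Compute ||v||^2 = v·v = 19.
Deficit = 19 − 128/11 = 81/11 ≥ 0, confirming Bessel's inequality. (The deficit equals ||v − Σ <v,e_j> e_j||^2, the squared distance from v to span{e_j}.)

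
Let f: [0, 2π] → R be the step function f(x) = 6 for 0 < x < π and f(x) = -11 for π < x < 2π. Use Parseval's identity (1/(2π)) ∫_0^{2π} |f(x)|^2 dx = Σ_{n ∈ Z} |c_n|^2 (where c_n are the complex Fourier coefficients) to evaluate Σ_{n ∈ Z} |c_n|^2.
Σ |c_n|^2 = 157/2

Parseval equates the L^2 energy of f (normalised by 1/(2π)) with the ℓ^2 sum of its Fourier coefficients: (1/(2π)) ∫_0^{2π} |f|^2 = Σ |c_n|^2.
Compute the left side: (1/(2π)) [∫_0^π 6^2 dx + ∫_π^{2π} (-11)^2 dx] = (1/(2π)) · (36π + 121π) = (36 + 121)/2 = 157/2.
So Σ_{n ∈ Z} |c_n|^2 = 157/2.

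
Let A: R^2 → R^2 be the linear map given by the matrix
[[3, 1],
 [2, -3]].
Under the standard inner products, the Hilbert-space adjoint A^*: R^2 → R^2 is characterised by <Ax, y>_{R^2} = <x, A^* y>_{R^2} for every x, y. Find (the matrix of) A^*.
A^* = A^T =
[[3, 2],
 [1, -3]]

For real matrices with standard dot products, the defining identity <Ax, y> = <x, A^* y> gives (Ax)^T y = x^T (A^*) y, i.e. x^T A^T y = x^T (A^*) y. Since this holds for all x, y, we must have A^* = A^T. Therefore
A^* =
[[3, 2],
 [1, -3]].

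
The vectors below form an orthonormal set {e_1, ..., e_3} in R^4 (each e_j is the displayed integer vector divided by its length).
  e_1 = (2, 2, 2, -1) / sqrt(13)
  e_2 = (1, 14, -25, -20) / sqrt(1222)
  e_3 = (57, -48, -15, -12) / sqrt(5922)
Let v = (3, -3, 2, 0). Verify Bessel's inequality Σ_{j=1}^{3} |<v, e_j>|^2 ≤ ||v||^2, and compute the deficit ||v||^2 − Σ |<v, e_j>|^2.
Σ |<v, e_j>|^2 = 150/7; ||v||^2 = 22; deficit = 4/7

Write each e_j = u_j / sqrt(<u_j, u_j>) where u_j is the displayed integer vector. Then <v, e_j> = <v, u_j> / sqrt(<u_j, u_j>), so |<v, e_j>|^2 = <v, u_j>^2 / <u_j, u_j>.
Coefficients: <v, e_1> = 4/sqrt(13), <v, e_2> = -89/sqrt(1222), <v, e_3> = 285/sqrt(5922).
Square and sum: Σ |<v, e_j>|^2 = 150/7.
Compute ||v||^2 = v·v = 22.
Deficit = 22 − 150/7 = 4/7 ≥ 0, confirming Bessel's inequality. (The deficit equals ||v − Σ <v,e_j> e_j||^2, the squared distance from v to span{e_j}.)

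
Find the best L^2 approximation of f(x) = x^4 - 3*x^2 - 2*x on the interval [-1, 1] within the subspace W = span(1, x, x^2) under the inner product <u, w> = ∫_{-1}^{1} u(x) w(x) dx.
g(x) = -15*x^2/7 - 2*x - 3/35

The best approximation g ∈ W is the orthogonal projection of f onto W. Writing g = a_0 + a_1 x + a_2 x^2, the coefficients solve the normal equations G · a = b where
  G_{ij} = <φ_i, φ_j> and b_i = <f, φ_i>, with φ_0 = 1, φ_1 = x, φ_2 = x^2.
G =
  [2, 0, 2/3]
  [0, 2/3, 0]
  [2/3, 0, 2/5],
b = (-8/5, -4/3, -32/35).
Solving gives a_0 = -3/35, a_1 = -2, a_2 = -15/7, so
  g(x) = -15*x^2/7 - 2*x - 3/35.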